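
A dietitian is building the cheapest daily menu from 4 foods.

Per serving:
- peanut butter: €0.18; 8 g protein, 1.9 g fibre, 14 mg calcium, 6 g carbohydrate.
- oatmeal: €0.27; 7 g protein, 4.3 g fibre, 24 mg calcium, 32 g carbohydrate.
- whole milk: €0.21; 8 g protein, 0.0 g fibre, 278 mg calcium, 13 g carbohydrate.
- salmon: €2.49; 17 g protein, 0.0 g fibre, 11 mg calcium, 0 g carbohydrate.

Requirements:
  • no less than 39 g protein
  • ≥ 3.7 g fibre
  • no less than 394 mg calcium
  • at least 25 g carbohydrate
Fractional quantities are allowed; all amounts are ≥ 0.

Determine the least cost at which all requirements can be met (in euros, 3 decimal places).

Let x1 = servings of peanut butter, x2 = servings of oatmeal, x3 = servings of whole milk, x4 = servings of salmon.
Minimise 0.18x1 + 0.27x2 + 0.21x3 + 2.49x4 with:
  8x1 + 7x2 + 8x3 + 17x4 ≥ 39   (protein)
  1.9x1 + 4.3x2 ≥ 3.7   (fibre)
  14x1 + 24x2 + 278x3 + 11x4 ≥ 394   (calcium)
  6x1 + 32x2 + 13x3 ≥ 25   (carbohydrate)
  x1, x2, x3, x4 ≥ 0.
At the optimum only peanut butter, whole milk are positive (oatmeal, salmon = 0). The protein and calcium requirements are met with equality.
Optimal quantities: peanut butter = 3.641 servings, whole milk = 1.234 servings.
Hence cost = 0.18·3.641 + 0.21·1.234 = €0.91452.

€0.915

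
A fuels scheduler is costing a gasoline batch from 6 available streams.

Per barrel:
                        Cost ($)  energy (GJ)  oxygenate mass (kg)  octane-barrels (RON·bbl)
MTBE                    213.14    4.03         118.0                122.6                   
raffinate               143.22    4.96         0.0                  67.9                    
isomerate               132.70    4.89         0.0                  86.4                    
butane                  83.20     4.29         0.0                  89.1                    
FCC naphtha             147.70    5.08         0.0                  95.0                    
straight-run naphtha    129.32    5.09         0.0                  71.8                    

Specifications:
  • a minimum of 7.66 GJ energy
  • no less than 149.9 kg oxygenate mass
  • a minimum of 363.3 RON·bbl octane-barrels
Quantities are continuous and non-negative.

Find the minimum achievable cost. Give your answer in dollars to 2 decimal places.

$464.57

Treat it as an LP. Let x1 = barrels of MTBE, x2 = barrels of raffinate, x3 = barrels of isomerate, x4 = barrels of butane, x5 = barrels of FCC naphtha, x6 = barrels of straight-run naphtha.
min 213.14x1 + 143.22x2 + 132.7x3 + 83.2x4 + 147.7x5 + 129.32x6 subject to:
  4.03x1 + 4.96x2 + 4.89x3 + 4.29x4 + 5.08x5 + 5.09x6 ≥ 7.66   (energy)
  118x1 ≥ 149.9   (oxygenate mass)
  122.6x1 + 67.9x2 + 86.4x3 + 89.1x4 + 95x5 + 71.8x6 ≥ 363.3   (octane-barrels)
  x1, x2, x3, x4, x5, x6 ≥ 0.
The cheapest feasible vertex uses only MTBE, butane; raffinate, isomerate, FCC naphtha, straight-run naphtha are not used. The oxygenate mass and octane-barrels requirements are met with equality.
So MTBE = 1.2703 barrels, butane = 2.3295 barrels.
Cost = 213.14·1.2703 + 83.2·2.3295 = 464.5661.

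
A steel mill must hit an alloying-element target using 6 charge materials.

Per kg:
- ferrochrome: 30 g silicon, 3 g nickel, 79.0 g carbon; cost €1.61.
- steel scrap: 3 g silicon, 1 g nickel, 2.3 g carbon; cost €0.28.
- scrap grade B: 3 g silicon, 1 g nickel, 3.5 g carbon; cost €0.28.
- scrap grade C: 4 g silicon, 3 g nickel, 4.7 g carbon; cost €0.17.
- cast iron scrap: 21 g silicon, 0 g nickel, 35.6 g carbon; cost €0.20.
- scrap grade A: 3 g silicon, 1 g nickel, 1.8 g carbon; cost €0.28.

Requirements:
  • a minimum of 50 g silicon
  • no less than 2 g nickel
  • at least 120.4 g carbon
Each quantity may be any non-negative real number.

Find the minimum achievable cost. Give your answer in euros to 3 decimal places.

€0.772

Treat it as an LP. Let x1 = kg of ferrochrome, x2 = kg of steel scrap, x3 = kg of scrap grade B, x4 = kg of scrap grade C, x5 = kg of cast iron scrap, x6 = kg of scrap grade A.
min 1.61x1 + 0.28x2 + 0.28x3 + 0.17x4 + 0.2x5 + 0.28x6 s.t.:
  30x1 + 3x2 + 3x3 + 4x4 + 21x5 + 3x6 ≥ 50   (silicon)
  3x1 + 1x2 + 1x3 + 3x4 + 1x6 ≥ 2   (nickel)
  79x1 + 2.3x2 + 3.5x3 + 4.7x4 + 35.6x5 + 1.8x6 ≥ 120.4   (carbon)
  x1, x2, x3, x4, x5, x6 ≥ 0.
The optimal basis is {scrap grade C, cast iron scrap}; ferrochrome, steel scrap, scrap grade B, scrap grade A drop out. The nickel and carbon requirements are met with equality.
Optimal quantities: scrap grade C = 0.6667 kg, cast iron scrap = 3.294 kg.
Total cost: 0.17·0.6667 + 0.2·3.294 = 0.77214.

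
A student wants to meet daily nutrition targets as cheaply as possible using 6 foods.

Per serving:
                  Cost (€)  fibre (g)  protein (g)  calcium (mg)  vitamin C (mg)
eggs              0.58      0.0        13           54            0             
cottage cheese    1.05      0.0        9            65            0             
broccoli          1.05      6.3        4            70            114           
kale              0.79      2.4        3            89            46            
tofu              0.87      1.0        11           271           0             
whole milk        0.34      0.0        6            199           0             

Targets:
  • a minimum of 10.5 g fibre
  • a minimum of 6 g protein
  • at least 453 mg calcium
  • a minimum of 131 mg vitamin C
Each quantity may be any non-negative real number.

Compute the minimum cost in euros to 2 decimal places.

Treat it as an LP. Let x1 = servings of eggs, x2 = servings of cottage cheese, x3 = servings of broccoli, x4 = servings of kale, x5 = servings of tofu, x6 = servings of whole milk.
Minimise 0.58x1 + 1.05x2 + 1.05x3 + 0.79x4 + 0.87x5 + 0.34x6 subject to:
  6.3x3 + 2.4x4 + 1x5 ≥ 10.5   (fibre)
  13x1 + 9x2 + 4x3 + 3x4 + 11x5 + 6x6 ≥ 6   (protein)
  54x1 + 65x2 + 70x3 + 89x4 + 271x5 + 199x6 ≥ 453   (calcium)
  114x3 + 46x4 ≥ 131   (vitamin C)
  x1, x2, x3, x4, x5, x6 ≥ 0.
The minimum-cost mix takes nothing from eggs, cottage cheese, kale, tofu — only broccoli, whole milk. There the fibre and calcium constraints are tight.
Optimal quantities: broccoli = 1.667 servings, whole milk = 1.69 servings.
Objective = 1.05·1.667 + 0.34·1.69 = 2.32495.

€2.32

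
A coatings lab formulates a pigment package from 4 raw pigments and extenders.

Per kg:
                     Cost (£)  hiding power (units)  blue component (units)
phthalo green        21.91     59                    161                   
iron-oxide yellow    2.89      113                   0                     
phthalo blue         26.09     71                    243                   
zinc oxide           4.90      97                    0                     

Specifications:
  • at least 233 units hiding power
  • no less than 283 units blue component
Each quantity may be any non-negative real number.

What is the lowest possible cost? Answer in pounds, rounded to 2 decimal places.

£34.23

Set it up as a linear program. Let x1 = kg of phthalo green, x2 = kg of iron-oxide yellow, x3 = kg of phthalo blue, x4 = kg of zinc oxide.
Minimize 21.91x1 + 2.89x2 + 26.09x3 + 4.9x4 subject to:
  59x1 + 113x2 + 71x3 + 97x4 ≥ 233   (hiding power)
  161x1 + 243x3 ≥ 283   (blue component)
  x1, x2, x3, x4 ≥ 0.
The minimum-cost mix takes nothing from phthalo green, zinc oxide — only iron-oxide yellow, phthalo blue. There the hiding power and blue component constraints are tight.
So iron-oxide yellow = 1.3302 kg, phthalo blue = 1.1646 kg.
Cost = 2.89·1.3302 + 26.09·1.1646 = 34.2287.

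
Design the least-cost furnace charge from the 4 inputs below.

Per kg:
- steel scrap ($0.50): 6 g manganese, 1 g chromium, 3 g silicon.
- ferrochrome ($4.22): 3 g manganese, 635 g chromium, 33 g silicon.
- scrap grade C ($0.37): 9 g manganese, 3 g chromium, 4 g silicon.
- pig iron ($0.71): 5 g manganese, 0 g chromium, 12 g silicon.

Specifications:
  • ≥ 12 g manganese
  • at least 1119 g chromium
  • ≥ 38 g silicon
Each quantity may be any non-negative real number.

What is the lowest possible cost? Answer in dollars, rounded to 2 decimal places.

$7.70

Treat it as an LP. Let x1 = kg of steel scrap, x2 = kg of ferrochrome, x3 = kg of scrap grade C, x4 = kg of pig iron.
Minimise 0.5x1 + 4.22x2 + 0.37x3 + 0.71x4 with:
  6x1 + 3x2 + 9x3 + 5x4 ≥ 12   (manganese)
  1x1 + 635x2 + 3x3 ≥ 1119   (chromium)
  3x1 + 33x2 + 4x3 + 12x4 ≥ 38   (silicon)
  x1, x2, x3, x4 ≥ 0.
At the optimum only ferrochrome, scrap grade C are positive (steel scrap, pig iron = 0). The manganese and chromium requirements are met with equality.
Solving gives x2 = 1.759, x3 = 0.7471.
Total cost: 4.22·1.759 + 0.37·0.7471 = 7.6994.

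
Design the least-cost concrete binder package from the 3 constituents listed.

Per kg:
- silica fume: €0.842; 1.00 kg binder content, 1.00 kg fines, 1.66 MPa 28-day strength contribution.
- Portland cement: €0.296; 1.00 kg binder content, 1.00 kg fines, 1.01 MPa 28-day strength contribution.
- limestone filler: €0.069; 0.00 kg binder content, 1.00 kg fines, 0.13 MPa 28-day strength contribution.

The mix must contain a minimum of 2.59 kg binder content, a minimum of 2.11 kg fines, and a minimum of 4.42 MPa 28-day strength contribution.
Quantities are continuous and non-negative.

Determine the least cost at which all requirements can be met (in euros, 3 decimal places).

€1.295

Let x1 = kg of silica fume, x2 = kg of Portland cement, x3 = kg of limestone filler.
Minimise 0.842x1 + 0.296x2 + 0.069x3 s.t.:
  1x1 + 1x2 ≥ 2.59   (binder content)
  1x1 + 1x2 + 1x3 ≥ 2.11   (fines)
  1.66x1 + 1.01x2 + 0.13x3 ≥ 4.42   (28-day strength contribution)
  x1, x2, x3 ≥ 0.
The cheapest feasible vertex uses only Portland cement; silica fume, limestone filler are not used. The 28-day strength contribution requirement is met with equality.
Solving gives x2 = 4.376.
Cost = 0.296·4.376 = 1.29530.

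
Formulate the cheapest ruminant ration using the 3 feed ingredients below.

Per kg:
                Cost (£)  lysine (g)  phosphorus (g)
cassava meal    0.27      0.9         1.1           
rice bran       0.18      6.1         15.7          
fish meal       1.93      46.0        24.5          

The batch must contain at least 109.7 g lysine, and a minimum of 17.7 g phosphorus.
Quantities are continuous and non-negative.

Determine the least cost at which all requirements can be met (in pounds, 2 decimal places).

Set it up as a linear program. Let x1 = kg of cassava meal, x2 = kg of rice bran, x3 = kg of fish meal.
Minimize 0.27x1 + 0.18x2 + 1.93x3 s.t.:
  0.9x1 + 6.1x2 + 46x3 ≥ 109.7   (lysine)
  1.1x1 + 15.7x2 + 24.5x3 ≥ 17.7   (phosphorus)
  x1, x2, x3 ≥ 0.
At the optimum only rice bran is positive (cassava meal, fish meal = 0). Binding constraint: lysine.
Solving gives x2 = 17.98.
Hence cost = 0.18·17.98 = £3.2364.

£3.24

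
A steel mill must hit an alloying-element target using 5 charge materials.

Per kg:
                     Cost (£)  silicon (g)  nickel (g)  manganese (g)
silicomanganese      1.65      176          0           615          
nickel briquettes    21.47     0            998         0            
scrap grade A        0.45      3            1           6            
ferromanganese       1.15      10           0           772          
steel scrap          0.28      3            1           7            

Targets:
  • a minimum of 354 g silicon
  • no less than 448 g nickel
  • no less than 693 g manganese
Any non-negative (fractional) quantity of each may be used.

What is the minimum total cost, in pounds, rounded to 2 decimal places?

£12.96

Treat it as an LP. Let x1 = kg of silicomanganese, x2 = kg of nickel briquettes, x3 = kg of scrap grade A, x4 = kg of ferromanganese, x5 = kg of steel scrap.
Minimize 1.65x1 + 21.47x2 + 0.45x3 + 1.15x4 + 0.28x5 subject to:
  176x1 + 3x3 + 10x4 + 3x5 ≥ 354   (silicon)
  998x2 + 1x3 + 1x5 ≥ 448   (nickel)
  615x1 + 6x3 + 772x4 + 7x5 ≥ 693   (manganese)
  x1, x2, x3, x4, x5 ≥ 0.
The minimum-cost mix takes nothing from scrap grade A, ferromanganese, steel scrap — only silicomanganese, nickel briquettes. Binding constraints: silicon and nickel.
Optimal quantities: silicomanganese = 2.011 kg, nickel briquettes = 0.4489 kg.
Cost = 1.65·2.011 + 21.47·0.4489 = 12.9560.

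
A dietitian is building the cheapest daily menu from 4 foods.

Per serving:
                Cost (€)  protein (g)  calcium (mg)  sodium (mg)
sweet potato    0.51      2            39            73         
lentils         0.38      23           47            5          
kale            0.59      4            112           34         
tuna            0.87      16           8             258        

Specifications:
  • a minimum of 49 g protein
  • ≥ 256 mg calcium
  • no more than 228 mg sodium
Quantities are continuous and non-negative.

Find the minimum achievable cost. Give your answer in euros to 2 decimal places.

This is a linear program. Let x1 = servings of sweet potato, x2 = servings of lentils, x3 = servings of kale, x4 = servings of tuna.
Minimise 0.51x1 + 0.38x2 + 0.59x3 + 0.87x4 s.t.:
  2x1 + 23x2 + 4x3 + 16x4 ≥ 49   (protein)
  39x1 + 47x2 + 112x3 + 8x4 ≥ 256   (calcium)
  73x1 + 5x2 + 34x3 + 258x4 ≤ 228   (sodium)
  x1, x2, x3, x4 ≥ 0.
At the optimum only lentils, kale are positive (sweet potato, tuna = 0). Binding constraints: protein and calcium.
Solving gives x2 = 1.869, x3 = 1.501.
Hence cost = 0.38·1.869 + 0.59·1.501 = €1.5958.

€1.60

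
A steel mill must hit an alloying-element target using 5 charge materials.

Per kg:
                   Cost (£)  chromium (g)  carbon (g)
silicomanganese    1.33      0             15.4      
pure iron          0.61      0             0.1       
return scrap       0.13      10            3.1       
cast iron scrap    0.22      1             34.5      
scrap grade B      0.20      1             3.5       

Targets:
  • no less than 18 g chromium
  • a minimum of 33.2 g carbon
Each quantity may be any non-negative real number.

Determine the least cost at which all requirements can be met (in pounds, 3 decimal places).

£0.401

This is a linear program. Let x1 = kg of silicomanganese, x2 = kg of pure iron, x3 = kg of return scrap, x4 = kg of cast iron scrap, x5 = kg of scrap grade B.
min 1.33x1 + 0.61x2 + 0.13x3 + 0.22x4 + 0.2x5 s.t.:
  10x3 + 1x4 + 1x5 ≥ 18   (chromium)
  15.4x1 + 0.1x2 + 3.1x3 + 34.5x4 + 3.5x5 ≥ 33.2   (carbon)
  x1, x2, x3, x4, x5 ≥ 0.
The optimal basis is {return scrap, cast iron scrap}; silicomanganese, pure iron, scrap grade B drop out. The chromium and carbon requirements are met with equality.
Solving gives x3 = 1.719, x4 = 0.8078.
Cost = 0.13·1.719 + 0.22·0.8078 = 0.40119.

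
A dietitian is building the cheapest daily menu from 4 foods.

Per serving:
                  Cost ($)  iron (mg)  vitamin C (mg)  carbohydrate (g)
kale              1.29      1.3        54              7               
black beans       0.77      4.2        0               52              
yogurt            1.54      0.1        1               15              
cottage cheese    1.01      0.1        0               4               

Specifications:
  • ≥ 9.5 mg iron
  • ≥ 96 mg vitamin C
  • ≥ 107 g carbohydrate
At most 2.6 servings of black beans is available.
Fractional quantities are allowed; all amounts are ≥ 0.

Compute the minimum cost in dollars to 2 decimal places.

$3.69

Treat it as an LP. Let x1 = servings of kale, x2 = servings of black beans, x3 = servings of yogurt, x4 = servings of cottage cheese.
Minimize 1.29x1 + 0.77x2 + 1.54x3 + 1.01x4 subject to:
  1.3x1 + 4.2x2 + 0.1x3 + 0.1x4 ≥ 9.5   (iron)
  54x1 + 1x3 ≥ 96   (vitamin C)
  7x1 + 52x2 + 15x3 + 4x4 ≥ 107   (carbohydrate)
  x2 ≤ 2.6
  x1, x2, x3, x4 ≥ 0.
At the optimum only kale, black beans are positive (yogurt, cottage cheese = 0). There the vitamin C and carbohydrate constraints are tight.
So kale = 1.778 servings, black beans = 1.818 servings.
Total cost: 1.29·1.778 + 0.77·1.818 = 3.6935.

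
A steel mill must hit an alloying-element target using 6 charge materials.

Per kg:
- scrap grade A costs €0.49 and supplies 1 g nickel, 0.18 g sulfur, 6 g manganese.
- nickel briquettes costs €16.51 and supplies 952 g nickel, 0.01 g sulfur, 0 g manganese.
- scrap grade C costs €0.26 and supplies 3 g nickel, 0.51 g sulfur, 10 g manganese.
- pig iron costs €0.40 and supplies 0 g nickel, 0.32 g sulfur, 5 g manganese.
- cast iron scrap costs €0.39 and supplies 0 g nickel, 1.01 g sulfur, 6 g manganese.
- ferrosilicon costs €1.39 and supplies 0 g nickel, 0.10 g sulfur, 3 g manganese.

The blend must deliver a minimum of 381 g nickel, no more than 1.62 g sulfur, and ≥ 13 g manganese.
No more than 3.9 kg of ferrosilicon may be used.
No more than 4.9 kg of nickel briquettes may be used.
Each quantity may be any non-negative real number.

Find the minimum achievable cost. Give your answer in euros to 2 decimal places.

Set it up as a linear program. Let x1 = kg of scrap grade A, x2 = kg of nickel briquettes, x3 = kg of scrap grade C, x4 = kg of pig iron, x5 = kg of cast iron scrap, x6 = kg of ferrosilicon.
Minimise 0.49x1 + 16.51x2 + 0.26x3 + 0.4x4 + 0.39x5 + 1.39x6 with:
  1x1 + 952x2 + 3x3 ≥ 381   (nickel)
  0.18x1 + 0.01x2 + 0.51x3 + 0.32x4 + 1.01x5 + 0.1x6 ≤ 1.62   (sulfur)
  6x1 + 10x3 + 5x4 + 6x5 + 3x6 ≥ 13   (manganese)
  x6 ≤ 3.9
  x2 ≤ 4.9
  x1, x2, x3, x4, x5, x6 ≥ 0.
The minimum-cost mix takes nothing from scrap grade A, pig iron, cast iron scrap, ferrosilicon — only nickel briquettes, scrap grade C. The nickel and manganese requirements are met with equality.
So nickel briquettes = 0.3961 kg, scrap grade C = 1.3 kg.
Cost = 16.51·0.3961 + 0.26·1.3 = 6.8776.

€6.88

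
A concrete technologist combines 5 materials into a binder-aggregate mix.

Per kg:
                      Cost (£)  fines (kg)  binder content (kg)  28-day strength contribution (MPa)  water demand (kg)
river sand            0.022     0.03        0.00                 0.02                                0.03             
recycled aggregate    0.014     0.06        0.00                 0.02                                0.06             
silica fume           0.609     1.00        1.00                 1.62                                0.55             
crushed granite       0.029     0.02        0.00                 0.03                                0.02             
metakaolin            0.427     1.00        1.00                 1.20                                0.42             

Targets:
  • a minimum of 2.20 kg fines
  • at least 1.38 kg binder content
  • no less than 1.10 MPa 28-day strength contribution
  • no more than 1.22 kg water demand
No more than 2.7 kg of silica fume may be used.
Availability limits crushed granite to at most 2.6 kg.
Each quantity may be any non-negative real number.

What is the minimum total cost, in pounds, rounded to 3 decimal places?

£0.841

Let x1 = kg of river sand, x2 = kg of recycled aggregate, x3 = kg of silica fume, x4 = kg of crushed granite, x5 = kg of metakaolin.
min 0.022x1 + 0.014x2 + 0.609x3 + 0.029x4 + 0.427x5 s.t.:
  0.03x1 + 0.06x2 + 1x3 + 0.02x4 + 1x5 ≥ 2.2   (fines)
  1x3 + 1x5 ≥ 1.38   (binder content)
  0.02x1 + 0.02x2 + 1.62x3 + 0.03x4 + 1.2x5 ≥ 1.1   (28-day strength contribution)
  0.03x1 + 0.06x2 + 0.55x3 + 0.02x4 + 0.42x5 ≤ 1.22   (water demand)
  x3 ≤ 2.7
  x4 ≤ 2.6
  x1, x2, x3, x4, x5 ≥ 0.
The cheapest feasible vertex uses only recycled aggregate, metakaolin; river sand, silica fume, crushed granite are not used. The fines and water demand requirements are met with equality.
So recycled aggregate = 8.506 kg, metakaolin = 1.69 kg.
Total cost: 0.014·8.506 + 0.427·1.69 = 0.84071.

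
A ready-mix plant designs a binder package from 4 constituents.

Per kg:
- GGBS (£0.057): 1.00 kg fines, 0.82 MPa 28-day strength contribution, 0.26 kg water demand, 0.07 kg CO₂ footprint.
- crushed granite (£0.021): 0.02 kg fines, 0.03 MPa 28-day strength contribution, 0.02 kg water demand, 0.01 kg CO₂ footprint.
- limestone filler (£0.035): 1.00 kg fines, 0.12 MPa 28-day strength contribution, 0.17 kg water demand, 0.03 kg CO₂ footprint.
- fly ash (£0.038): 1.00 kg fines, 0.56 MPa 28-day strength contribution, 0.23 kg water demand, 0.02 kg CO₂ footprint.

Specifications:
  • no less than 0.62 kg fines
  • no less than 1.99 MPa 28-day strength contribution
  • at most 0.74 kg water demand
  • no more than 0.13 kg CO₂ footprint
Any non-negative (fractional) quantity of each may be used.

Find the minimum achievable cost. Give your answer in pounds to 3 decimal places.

Let x1 = kg of GGBS, x2 = kg of crushed granite, x3 = kg of limestone filler, x4 = kg of fly ash.
Minimize 0.057x1 + 0.021x2 + 0.035x3 + 0.038x4 s.t.:
  1x1 + 0.02x2 + 1x3 + 1x4 ≥ 0.62   (fines)
  0.82x1 + 0.03x2 + 0.12x3 + 0.56x4 ≥ 1.99   (28-day strength contribution)
  0.26x1 + 0.02x2 + 0.17x3 + 0.23x4 ≤ 0.74   (water demand)
  0.07x1 + 0.01x2 + 0.03x3 + 0.02x4 ≤ 0.13   (CO₂ footprint)
  x1, x2, x3, x4 ≥ 0.
The cheapest feasible vertex uses only GGBS, fly ash; crushed granite, limestone filler are not used. There the 28-day strength contribution and water demand constraints are tight.
Optimal quantities: GGBS = 1.007 kg, fly ash = 2.079 kg.
Hence cost = 0.057·1.007 + 0.038·2.079 = £0.13640.

£0.136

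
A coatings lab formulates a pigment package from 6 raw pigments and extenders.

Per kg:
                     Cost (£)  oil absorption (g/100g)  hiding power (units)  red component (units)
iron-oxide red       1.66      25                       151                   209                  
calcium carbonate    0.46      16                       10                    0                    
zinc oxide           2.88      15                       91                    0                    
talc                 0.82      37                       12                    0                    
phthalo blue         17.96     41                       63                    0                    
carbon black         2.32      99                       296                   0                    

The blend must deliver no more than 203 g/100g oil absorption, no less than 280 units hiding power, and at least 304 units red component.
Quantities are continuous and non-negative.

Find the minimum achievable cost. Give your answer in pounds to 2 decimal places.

£2.89

Set it up as a linear program. Let x1 = kg of iron-oxide red, x2 = kg of calcium carbonate, x3 = kg of zinc oxide, x4 = kg of talc, x5 = kg of phthalo blue, x6 = kg of carbon black.
Minimize 1.66x1 + 0.46x2 + 2.88x3 + 0.82x4 + 17.96x5 + 2.32x6 with:
  25x1 + 16x2 + 15x3 + 37x4 + 41x5 + 99x6 ≤ 203   (oil absorption)
  151x1 + 10x2 + 91x3 + 12x4 + 63x5 + 296x6 ≥ 280   (hiding power)
  209x1 ≥ 304   (red component)
  x1, x2, x3, x4, x5, x6 ≥ 0.
The cheapest feasible vertex uses only iron-oxide red, carbon black; calcium carbonate, zinc oxide, talc, phthalo blue are not used. The hiding power and red component requirements are met with equality.
Optimal quantities: iron-oxide red = 1.455 kg, carbon black = 0.2039 kg.
Hence cost = 1.66·1.455 + 2.32·0.2039 = £2.8883.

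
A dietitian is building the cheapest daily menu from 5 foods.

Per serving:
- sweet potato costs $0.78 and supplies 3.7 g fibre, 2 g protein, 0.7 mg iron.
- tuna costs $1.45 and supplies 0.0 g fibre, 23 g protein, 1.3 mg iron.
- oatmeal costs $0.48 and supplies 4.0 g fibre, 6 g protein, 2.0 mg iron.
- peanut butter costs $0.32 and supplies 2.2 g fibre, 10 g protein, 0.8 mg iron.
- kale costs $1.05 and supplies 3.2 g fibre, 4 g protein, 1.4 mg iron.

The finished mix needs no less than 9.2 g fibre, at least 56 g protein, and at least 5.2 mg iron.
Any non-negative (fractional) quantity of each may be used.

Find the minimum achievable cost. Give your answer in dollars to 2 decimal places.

$1.93

Set it up as a linear program. Let x1 = servings of sweet potato, x2 = servings of tuna, x3 = servings of oatmeal, x4 = servings of peanut butter, x5 = servings of kale.
min 0.78x1 + 1.45x2 + 0.48x3 + 0.32x4 + 1.05x5 with:
  3.7x1 + 4x3 + 2.2x4 + 3.2x5 ≥ 9.2   (fibre)
  2x1 + 23x2 + 6x3 + 10x4 + 4x5 ≥ 56   (protein)
  0.7x1 + 1.3x2 + 2x3 + 0.8x4 + 1.4x5 ≥ 5.2   (iron)
  x1, x2, x3, x4, x5 ≥ 0.
The cheapest feasible vertex uses only oatmeal, peanut butter; sweet potato, tuna, kale are not used. Binding constraints: protein and iron.
Solving gives x3 = 0.4737, x4 = 5.316.
Hence cost = 0.48·0.4737 + 0.32·5.316 = $1.9285.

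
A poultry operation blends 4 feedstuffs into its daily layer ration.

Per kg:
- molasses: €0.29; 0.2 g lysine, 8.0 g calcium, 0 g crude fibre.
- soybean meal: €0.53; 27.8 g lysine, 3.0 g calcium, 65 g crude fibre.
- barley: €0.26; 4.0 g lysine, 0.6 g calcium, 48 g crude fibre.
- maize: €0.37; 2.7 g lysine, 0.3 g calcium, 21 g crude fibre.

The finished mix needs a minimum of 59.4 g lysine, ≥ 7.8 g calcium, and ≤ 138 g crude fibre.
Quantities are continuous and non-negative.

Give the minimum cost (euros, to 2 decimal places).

Let x1 = kg of molasses, x2 = kg of soybean meal, x3 = kg of barley, x4 = kg of maize.
min 0.29x1 + 0.53x2 + 0.26x3 + 0.37x4 with:
  0.2x1 + 27.8x2 + 4x3 + 2.7x4 ≥ 59.4   (lysine)
  8x1 + 3x2 + 0.6x3 + 0.3x4 ≥ 7.8   (calcium)
  65x2 + 48x3 + 21x4 ≤ 138   (crude fibre)
  x1, x2, x3, x4 ≥ 0.
The cheapest feasible vertex uses only molasses, soybean meal; barley, maize are not used. The lysine and crude fibre requirements are met with equality.
Solving gives x1 = 1.892, x2 = 2.123.
Hence cost = 0.29·1.892 + 0.53·2.123 = €1.6739.

€1.67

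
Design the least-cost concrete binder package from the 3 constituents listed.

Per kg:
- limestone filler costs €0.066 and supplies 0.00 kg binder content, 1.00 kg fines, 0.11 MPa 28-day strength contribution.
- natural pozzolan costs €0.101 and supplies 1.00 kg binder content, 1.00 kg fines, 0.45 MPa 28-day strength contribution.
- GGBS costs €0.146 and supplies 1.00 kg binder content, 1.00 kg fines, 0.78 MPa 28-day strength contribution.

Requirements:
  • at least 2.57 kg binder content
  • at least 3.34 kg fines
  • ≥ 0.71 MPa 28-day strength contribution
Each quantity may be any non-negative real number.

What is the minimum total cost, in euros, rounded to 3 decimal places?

€0.310

Set it up as a linear program. Let x1 = kg of limestone filler, x2 = kg of natural pozzolan, x3 = kg of GGBS.
Minimise 0.066x1 + 0.101x2 + 0.146x3 with:
  1x2 + 1x3 ≥ 2.57   (binder content)
  1x1 + 1x2 + 1x3 ≥ 3.34   (fines)
  0.11x1 + 0.45x2 + 0.78x3 ≥ 0.71   (28-day strength contribution)
  x1, x2, x3 ≥ 0.
At the optimum only limestone filler, natural pozzolan are positive (GGBS = 0). The binder content and fines requirements are met with equality.
Optimal quantities: limestone filler = 0.77 kg, natural pozzolan = 2.57 kg.
Total cost: 0.066·0.77 + 0.101·2.57 = 0.31039.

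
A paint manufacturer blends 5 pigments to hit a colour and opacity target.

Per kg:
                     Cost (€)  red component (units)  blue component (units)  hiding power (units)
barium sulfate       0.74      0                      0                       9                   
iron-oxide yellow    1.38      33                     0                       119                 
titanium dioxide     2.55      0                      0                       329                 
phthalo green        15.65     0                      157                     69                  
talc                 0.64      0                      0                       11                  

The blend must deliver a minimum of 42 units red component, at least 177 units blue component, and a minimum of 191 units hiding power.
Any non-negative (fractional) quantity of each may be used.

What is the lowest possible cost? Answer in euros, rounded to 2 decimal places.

€19.40

Let x1 = kg of barium sulfate, x2 = kg of iron-oxide yellow, x3 = kg of titanium dioxide, x4 = kg of phthalo green, x5 = kg of talc.
Minimize 0.74x1 + 1.38x2 + 2.55x3 + 15.65x4 + 0.64x5 s.t.:
  33x2 ≥ 42   (red component)
  157x4 ≥ 177   (blue component)
  9x1 + 119x2 + 329x3 + 69x4 + 11x5 ≥ 191   (hiding power)
  x1, x2, x3, x4, x5 ≥ 0.
The cheapest feasible vertex uses only iron-oxide yellow, phthalo green; barium sulfate, titanium dioxide, talc are not used. Binding constraints: red component and blue component.
Solving gives x2 = 1.2727, x4 = 1.1274.
Hence cost = 1.38·1.2727 + 15.65·1.1274 = €19.4001.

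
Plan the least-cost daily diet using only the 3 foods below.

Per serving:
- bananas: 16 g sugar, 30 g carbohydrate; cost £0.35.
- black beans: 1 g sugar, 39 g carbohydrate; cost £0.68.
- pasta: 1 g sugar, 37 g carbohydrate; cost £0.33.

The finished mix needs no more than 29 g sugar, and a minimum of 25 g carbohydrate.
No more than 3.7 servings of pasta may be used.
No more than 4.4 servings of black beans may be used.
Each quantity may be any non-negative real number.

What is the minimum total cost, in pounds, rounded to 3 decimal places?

£0.223

Let x1 = servings of bananas, x2 = servings of black beans, x3 = servings of pasta.
Minimize 0.35x1 + 0.68x2 + 0.33x3 s.t.:
  16x1 + 1x2 + 1x3 ≤ 29   (sugar)
  30x1 + 39x2 + 37x3 ≥ 25   (carbohydrate)
  x3 ≤ 3.7
  x2 ≤ 4.4
  x1, x2, x3 ≥ 0.
The optimal basis is {pasta}; bananas, black beans drop out. Binding constraint: carbohydrate.
So pasta = 0.6757 servings.
Total cost: 0.33·0.6757 = 0.22298.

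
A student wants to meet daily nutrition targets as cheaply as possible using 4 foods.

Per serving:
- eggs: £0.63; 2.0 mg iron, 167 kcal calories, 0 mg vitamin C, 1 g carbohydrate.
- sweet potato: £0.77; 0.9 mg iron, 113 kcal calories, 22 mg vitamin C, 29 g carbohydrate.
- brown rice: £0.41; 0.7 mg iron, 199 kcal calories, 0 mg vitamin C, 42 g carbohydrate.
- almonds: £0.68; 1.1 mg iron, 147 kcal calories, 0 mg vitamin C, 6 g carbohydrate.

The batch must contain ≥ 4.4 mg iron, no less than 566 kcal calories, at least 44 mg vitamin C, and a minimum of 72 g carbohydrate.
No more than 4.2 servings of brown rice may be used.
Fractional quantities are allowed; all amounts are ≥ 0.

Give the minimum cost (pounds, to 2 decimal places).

£2.52

Let x1 = servings of eggs, x2 = servings of sweet potato, x3 = servings of brown rice, x4 = servings of almonds.
Minimize 0.63x1 + 0.77x2 + 0.41x3 + 0.68x4 subject to:
  2x1 + 0.9x2 + 0.7x3 + 1.1x4 ≥ 4.4   (iron)
  167x1 + 113x2 + 199x3 + 147x4 ≥ 566   (calories)
  22x2 ≥ 44   (vitamin C)
  1x1 + 29x2 + 42x3 + 6x4 ≥ 72   (carbohydrate)
  x3 ≤ 4.2
  x1, x2, x3, x4 ≥ 0.
At the optimum only eggs, sweet potato, brown rice are positive (almonds = 0). There the iron, calories, vitamin C constraints are tight.
So eggs = 0.994 servings, sweet potato = 2 servings, brown rice = 0.8744 servings.
Cost = 0.63·0.994 + 0.77·2 + 0.41·0.8744 = 2.5247.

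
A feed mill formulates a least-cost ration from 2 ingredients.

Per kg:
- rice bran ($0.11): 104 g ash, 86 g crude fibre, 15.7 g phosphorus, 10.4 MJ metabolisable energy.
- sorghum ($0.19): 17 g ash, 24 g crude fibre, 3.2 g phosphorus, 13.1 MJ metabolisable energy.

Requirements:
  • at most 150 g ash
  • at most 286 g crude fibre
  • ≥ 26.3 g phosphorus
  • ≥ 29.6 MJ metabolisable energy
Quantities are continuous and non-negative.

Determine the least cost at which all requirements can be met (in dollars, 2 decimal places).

$1.15

Let x1 = kg of rice bran, x2 = kg of sorghum.
Minimize 0.11x1 + 0.19x2 with:
  104x1 + 17x2 ≤ 150   (ash)
  86x1 + 24x2 ≤ 286   (crude fibre)
  15.7x1 + 3.2x2 ≥ 26.3   (phosphorus)
  10.4x1 + 13.1x2 ≥ 29.6   (metabolisable energy)
  x1, x2 ≥ 0.
Both inputs are positive at the optimum. There the ash and phosphorus constraints are tight.
So rice bran = 0.4992 kg, sorghum = 5.769 kg.
Total cost: 0.11·0.4992 + 0.19·5.769 = 1.1510.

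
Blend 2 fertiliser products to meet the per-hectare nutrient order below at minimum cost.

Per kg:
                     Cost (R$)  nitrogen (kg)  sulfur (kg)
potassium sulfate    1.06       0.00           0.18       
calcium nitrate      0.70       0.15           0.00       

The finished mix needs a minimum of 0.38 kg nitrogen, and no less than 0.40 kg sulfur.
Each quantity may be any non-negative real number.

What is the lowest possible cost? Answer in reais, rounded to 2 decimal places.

Set it up as a linear program. Let x1 = kg of potassium sulfate, x2 = kg of calcium nitrate.
min 1.06x1 + 0.7x2 s.t.:
  0.15x2 ≥ 0.38   (nitrogen)
  0.18x1 ≥ 0.4   (sulfur)
  x1, x2 ≥ 0.
Both inputs are positive at the optimum. Binding constraints: nitrogen and sulfur.
Optimal quantities: potassium sulfate = 2.222 kg, calcium nitrate = 2.533 kg.
Total cost: 1.06·2.222 + 0.7·2.533 = 4.1284.

R$4.13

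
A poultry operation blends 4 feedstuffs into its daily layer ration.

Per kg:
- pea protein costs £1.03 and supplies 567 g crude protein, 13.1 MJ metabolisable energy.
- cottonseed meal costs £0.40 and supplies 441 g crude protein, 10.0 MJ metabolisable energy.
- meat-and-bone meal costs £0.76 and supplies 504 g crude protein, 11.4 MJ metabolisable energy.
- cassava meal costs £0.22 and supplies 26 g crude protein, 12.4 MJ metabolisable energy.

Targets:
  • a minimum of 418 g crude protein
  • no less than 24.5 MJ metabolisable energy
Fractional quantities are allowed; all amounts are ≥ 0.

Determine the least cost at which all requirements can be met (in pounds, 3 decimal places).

Let x1 = kg of pea protein, x2 = kg of cottonseed meal, x3 = kg of meat-and-bone meal, x4 = kg of cassava meal.
Minimize 1.03x1 + 0.4x2 + 0.76x3 + 0.22x4 with:
  567x1 + 441x2 + 504x3 + 26x4 ≥ 418   (crude protein)
  13.1x1 + 10x2 + 11.4x3 + 12.4x4 ≥ 24.5   (metabolisable energy)
  x1, x2, x3, x4 ≥ 0.
The optimal basis is {cottonseed meal, cassava meal}; pea protein, meat-and-bone meal drop out. There the crude protein and metabolisable energy constraints are tight.
That vertex is x2 = 0.8729, x4 = 1.272.
Objective = 0.4·0.8729 + 0.22·1.272 = 0.62900.

£0.629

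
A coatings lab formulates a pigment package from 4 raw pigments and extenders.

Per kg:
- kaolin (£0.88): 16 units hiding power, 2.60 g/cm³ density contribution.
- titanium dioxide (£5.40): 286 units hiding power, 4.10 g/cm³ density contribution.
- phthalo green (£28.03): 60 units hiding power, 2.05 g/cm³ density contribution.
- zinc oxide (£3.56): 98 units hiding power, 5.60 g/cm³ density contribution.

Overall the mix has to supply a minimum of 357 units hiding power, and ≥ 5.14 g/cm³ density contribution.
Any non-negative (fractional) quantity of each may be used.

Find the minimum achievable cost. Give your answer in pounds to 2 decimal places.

£6.75

This is a linear program. Let x1 = kg of kaolin, x2 = kg of titanium dioxide, x3 = kg of phthalo green, x4 = kg of zinc oxide.
Minimize 0.88x1 + 5.4x2 + 28.03x3 + 3.56x4 subject to:
  16x1 + 286x2 + 60x3 + 98x4 ≥ 357   (hiding power)
  2.6x1 + 4.1x2 + 2.05x3 + 5.6x4 ≥ 5.14   (density contribution)
  x1, x2, x3, x4 ≥ 0.
The cheapest feasible vertex uses only kaolin, titanium dioxide; phthalo green, zinc oxide are not used. There the hiding power and density contribution constraints are tight.
Optimal quantities: kaolin = 0.009351 kg, titanium dioxide = 1.248 kg.
Cost = 0.88·0.009351 + 5.4·1.248 = 6.7474.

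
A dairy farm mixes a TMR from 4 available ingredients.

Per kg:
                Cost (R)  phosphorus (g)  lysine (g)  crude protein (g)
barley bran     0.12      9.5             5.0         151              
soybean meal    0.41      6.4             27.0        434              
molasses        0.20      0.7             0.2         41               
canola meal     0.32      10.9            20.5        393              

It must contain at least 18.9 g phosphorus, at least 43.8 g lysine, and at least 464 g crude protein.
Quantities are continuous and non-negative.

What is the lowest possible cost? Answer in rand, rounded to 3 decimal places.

Let x1 = kg of barley bran, x2 = kg of soybean meal, x3 = kg of molasses, x4 = kg of canola meal.
min 0.12x1 + 0.41x2 + 0.2x3 + 0.32x4 s.t.:
  9.5x1 + 6.4x2 + 0.7x3 + 10.9x4 ≥ 18.9   (phosphorus)
  5x1 + 27x2 + 0.2x3 + 20.5x4 ≥ 43.8   (lysine)
  151x1 + 434x2 + 41x3 + 393x4 ≥ 464   (crude protein)
  x1, x2, x3, x4 ≥ 0.
At the optimum only soybean meal, canola meal are positive (barley bran, molasses = 0). The phosphorus and lysine requirements are met with equality.
That vertex is x2 = 0.5516, x4 = 1.41.
Cost = 0.41·0.5516 + 0.32·1.41 = 0.67736.

R0.677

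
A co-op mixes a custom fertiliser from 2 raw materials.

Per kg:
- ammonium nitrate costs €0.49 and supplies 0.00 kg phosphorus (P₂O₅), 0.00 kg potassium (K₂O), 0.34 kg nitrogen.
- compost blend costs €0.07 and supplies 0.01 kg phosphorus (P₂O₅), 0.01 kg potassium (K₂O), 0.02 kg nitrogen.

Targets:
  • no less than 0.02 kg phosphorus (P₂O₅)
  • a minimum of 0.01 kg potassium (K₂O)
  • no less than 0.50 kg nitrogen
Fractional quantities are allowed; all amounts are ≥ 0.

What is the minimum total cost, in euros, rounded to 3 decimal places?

Set it up as a linear program. Let x1 = kg of ammonium nitrate, x2 = kg of compost blend.
Minimise 0.49x1 + 0.07x2 subject to:
  0.01x2 ≥ 0.02   (phosphorus (P₂O₅))
  0.01x2 ≥ 0.01   (potassium (K₂O))
  0.34x1 + 0.02x2 ≥ 0.5   (nitrogen)
  x1, x2 ≥ 0.
Both inputs are positive at the optimum. Binding constraints: phosphorus (P₂O₅) and nitrogen.
Solving gives x1 = 1.353, x2 = 2.
Cost = 0.49·1.353 + 0.07·2 = 0.80297.

€0.803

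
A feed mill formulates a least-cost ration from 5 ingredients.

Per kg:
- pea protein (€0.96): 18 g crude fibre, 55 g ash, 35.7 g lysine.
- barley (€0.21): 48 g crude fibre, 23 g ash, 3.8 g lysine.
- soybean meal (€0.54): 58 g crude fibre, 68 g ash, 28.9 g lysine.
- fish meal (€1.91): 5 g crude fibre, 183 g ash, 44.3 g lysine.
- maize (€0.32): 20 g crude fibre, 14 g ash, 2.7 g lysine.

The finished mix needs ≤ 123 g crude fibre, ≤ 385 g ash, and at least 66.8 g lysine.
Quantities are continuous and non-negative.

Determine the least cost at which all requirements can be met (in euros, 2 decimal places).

Set it up as a linear program. Let x1 = kg of pea protein, x2 = kg of barley, x3 = kg of soybean meal, x4 = kg of fish meal, x5 = kg of maize.
min 0.96x1 + 0.21x2 + 0.54x3 + 1.91x4 + 0.32x5 with:
  18x1 + 48x2 + 58x3 + 5x4 + 20x5 ≤ 123   (crude fibre)
  55x1 + 23x2 + 68x3 + 183x4 + 14x5 ≤ 385   (ash)
  35.7x1 + 3.8x2 + 28.9x3 + 44.3x4 + 2.7x5 ≥ 66.8   (lysine)
  x1, x2, x3, x4, x5 ≥ 0.
The optimal basis is {pea protein, soybean meal}; barley, fish meal, maize drop out. The crude fibre and lysine requirements are met with equality.
Optimal quantities: pea protein = 0.2062 kg, soybean meal = 2.057 kg.
Total cost: 0.96·0.2062 + 0.54·2.057 = 1.3087.

€1.31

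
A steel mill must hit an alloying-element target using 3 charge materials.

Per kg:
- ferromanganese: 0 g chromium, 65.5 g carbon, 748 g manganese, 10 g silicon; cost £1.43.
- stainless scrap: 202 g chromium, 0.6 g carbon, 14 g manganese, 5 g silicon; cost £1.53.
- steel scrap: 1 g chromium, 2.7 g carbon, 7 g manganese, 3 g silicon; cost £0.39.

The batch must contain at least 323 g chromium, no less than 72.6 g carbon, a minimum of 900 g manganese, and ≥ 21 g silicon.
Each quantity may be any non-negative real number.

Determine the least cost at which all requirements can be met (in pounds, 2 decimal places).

£4.29

Let x1 = kg of ferromanganese, x2 = kg of stainless scrap, x3 = kg of steel scrap.
Minimize 1.43x1 + 1.53x2 + 0.39x3 subject to:
  202x2 + 1x3 ≥ 323   (chromium)
  65.5x1 + 0.6x2 + 2.7x3 ≥ 72.6   (carbon)
  748x1 + 14x2 + 7x3 ≥ 900   (manganese)
  10x1 + 5x2 + 3x3 ≥ 21   (silicon)
  x1, x2, x3 ≥ 0.
The optimal mix uses every input. There the chromium, manganese, silicon constraints are tight.
So ferromanganese = 1.169 kg, stainless scrap = 1.597 kg, steel scrap = 0.4413 kg.
Cost = 1.43·1.169 + 1.53·1.597 + 0.39·0.4413 = 4.2872.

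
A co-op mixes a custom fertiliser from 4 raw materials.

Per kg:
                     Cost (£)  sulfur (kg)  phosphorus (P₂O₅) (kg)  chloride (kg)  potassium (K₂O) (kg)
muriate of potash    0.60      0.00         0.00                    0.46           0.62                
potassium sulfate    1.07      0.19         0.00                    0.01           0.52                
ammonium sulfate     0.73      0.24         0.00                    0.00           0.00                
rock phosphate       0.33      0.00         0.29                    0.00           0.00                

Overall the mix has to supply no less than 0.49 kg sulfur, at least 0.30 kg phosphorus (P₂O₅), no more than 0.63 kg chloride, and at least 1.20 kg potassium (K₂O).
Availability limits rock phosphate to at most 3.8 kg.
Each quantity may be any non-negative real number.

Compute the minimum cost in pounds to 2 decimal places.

Let x1 = kg of muriate of potash, x2 = kg of potassium sulfate, x3 = kg of ammonium sulfate, x4 = kg of rock phosphate.
Minimize 0.6x1 + 1.07x2 + 0.73x3 + 0.33x4 s.t.:
  0.19x2 + 0.24x3 ≥ 0.49   (sulfur)
  0.29x4 ≥ 0.3   (phosphorus (P₂O₅))
  0.46x1 + 0.01x2 ≤ 0.63   (chloride)
  0.62x1 + 0.52x2 ≥ 1.2   (potassium (K₂O))
  x4 ≤ 3.8
  x1, x2, x3, x4 ≥ 0.
The minimum-cost mix takes nothing from muriate of potash — only potassium sulfate, ammonium sulfate, rock phosphate. There the sulfur, phosphorus (P₂O₅), potassium (K₂O) constraints are tight.
Solving gives x2 = 2.308, x3 = 0.2147, x4 = 1.034.
Objective = 1.07·2.308 + 0.73·0.2147 + 0.33·1.034 = 2.9675.

£2.97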